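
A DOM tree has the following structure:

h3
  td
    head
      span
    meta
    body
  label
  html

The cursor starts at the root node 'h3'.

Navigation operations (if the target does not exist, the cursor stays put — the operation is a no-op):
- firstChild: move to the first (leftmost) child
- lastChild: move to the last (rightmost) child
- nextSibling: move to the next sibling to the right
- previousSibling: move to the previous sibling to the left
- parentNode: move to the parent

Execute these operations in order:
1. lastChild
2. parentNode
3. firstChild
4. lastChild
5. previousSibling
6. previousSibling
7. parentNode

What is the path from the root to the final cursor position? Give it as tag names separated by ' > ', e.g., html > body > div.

Answer: h3 > td

Derivation:
After 1 (lastChild): html
After 2 (parentNode): h3
After 3 (firstChild): td
After 4 (lastChild): body
After 5 (previousSibling): meta
After 6 (previousSibling): head
After 7 (parentNode): td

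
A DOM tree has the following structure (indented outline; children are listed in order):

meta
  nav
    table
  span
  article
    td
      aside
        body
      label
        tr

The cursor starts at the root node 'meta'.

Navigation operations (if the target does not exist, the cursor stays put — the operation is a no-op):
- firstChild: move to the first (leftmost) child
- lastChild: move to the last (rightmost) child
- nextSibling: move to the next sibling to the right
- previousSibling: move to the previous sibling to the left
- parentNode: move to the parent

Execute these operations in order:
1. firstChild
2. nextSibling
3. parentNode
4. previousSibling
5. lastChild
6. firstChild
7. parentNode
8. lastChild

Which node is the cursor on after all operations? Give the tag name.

After 1 (firstChild): nav
After 2 (nextSibling): span
After 3 (parentNode): meta
After 4 (previousSibling): meta (no-op, stayed)
After 5 (lastChild): article
After 6 (firstChild): td
After 7 (parentNode): article
After 8 (lastChild): td

Answer: td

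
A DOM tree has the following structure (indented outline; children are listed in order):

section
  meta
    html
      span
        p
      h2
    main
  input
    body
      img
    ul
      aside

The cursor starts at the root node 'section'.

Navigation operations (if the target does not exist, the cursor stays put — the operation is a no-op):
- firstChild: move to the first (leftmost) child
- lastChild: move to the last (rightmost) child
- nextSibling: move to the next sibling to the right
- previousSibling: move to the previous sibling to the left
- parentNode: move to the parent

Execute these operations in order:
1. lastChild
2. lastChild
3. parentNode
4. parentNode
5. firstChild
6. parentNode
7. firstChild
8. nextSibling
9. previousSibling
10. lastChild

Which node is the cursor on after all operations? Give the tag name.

After 1 (lastChild): input
After 2 (lastChild): ul
After 3 (parentNode): input
After 4 (parentNode): section
After 5 (firstChild): meta
After 6 (parentNode): section
After 7 (firstChild): meta
After 8 (nextSibling): input
After 9 (previousSibling): meta
After 10 (lastChild): main

Answer: main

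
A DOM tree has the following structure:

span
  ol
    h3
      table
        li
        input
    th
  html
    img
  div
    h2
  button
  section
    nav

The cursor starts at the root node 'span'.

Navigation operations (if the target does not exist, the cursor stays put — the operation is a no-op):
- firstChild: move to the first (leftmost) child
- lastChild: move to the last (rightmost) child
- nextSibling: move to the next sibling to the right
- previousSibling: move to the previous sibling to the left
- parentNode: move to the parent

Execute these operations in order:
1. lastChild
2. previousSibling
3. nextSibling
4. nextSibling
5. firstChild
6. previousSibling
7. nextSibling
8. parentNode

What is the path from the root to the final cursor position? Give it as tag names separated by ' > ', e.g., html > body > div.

After 1 (lastChild): section
After 2 (previousSibling): button
After 3 (nextSibling): section
After 4 (nextSibling): section (no-op, stayed)
After 5 (firstChild): nav
After 6 (previousSibling): nav (no-op, stayed)
After 7 (nextSibling): nav (no-op, stayed)
After 8 (parentNode): section

Answer: span > section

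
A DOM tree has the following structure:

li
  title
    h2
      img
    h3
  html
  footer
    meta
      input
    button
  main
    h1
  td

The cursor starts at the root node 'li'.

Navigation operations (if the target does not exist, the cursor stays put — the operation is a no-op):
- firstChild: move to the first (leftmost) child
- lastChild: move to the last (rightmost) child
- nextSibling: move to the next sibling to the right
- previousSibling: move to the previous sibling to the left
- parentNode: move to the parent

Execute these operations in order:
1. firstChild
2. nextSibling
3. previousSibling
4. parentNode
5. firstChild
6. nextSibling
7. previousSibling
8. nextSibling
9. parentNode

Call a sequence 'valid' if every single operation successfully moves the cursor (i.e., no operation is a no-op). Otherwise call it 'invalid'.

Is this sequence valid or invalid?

After 1 (firstChild): title
After 2 (nextSibling): html
After 3 (previousSibling): title
After 4 (parentNode): li
After 5 (firstChild): title
After 6 (nextSibling): html
After 7 (previousSibling): title
After 8 (nextSibling): html
After 9 (parentNode): li

Answer: valid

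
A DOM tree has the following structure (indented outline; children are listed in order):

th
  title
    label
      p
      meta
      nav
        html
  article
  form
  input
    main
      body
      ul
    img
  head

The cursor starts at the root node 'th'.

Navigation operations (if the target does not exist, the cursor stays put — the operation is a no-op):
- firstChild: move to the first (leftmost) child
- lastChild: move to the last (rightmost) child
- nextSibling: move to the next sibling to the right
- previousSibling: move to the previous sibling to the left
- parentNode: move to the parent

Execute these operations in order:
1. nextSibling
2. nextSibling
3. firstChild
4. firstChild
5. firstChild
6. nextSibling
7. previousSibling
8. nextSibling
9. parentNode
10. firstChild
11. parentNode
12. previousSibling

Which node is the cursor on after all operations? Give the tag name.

After 1 (nextSibling): th (no-op, stayed)
After 2 (nextSibling): th (no-op, stayed)
After 3 (firstChild): title
After 4 (firstChild): label
After 5 (firstChild): p
After 6 (nextSibling): meta
After 7 (previousSibling): p
After 8 (nextSibling): meta
After 9 (parentNode): label
After 10 (firstChild): p
After 11 (parentNode): label
After 12 (previousSibling): label (no-op, stayed)

Answer: label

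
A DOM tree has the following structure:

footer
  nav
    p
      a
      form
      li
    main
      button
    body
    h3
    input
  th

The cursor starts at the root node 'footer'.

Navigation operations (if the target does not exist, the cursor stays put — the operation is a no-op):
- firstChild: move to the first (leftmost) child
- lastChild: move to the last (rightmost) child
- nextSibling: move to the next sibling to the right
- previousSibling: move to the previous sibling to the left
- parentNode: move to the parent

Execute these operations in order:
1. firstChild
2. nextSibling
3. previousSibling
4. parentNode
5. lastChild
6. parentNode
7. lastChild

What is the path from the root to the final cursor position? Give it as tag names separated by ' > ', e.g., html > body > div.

Answer: footer > th

Derivation:
After 1 (firstChild): nav
After 2 (nextSibling): th
After 3 (previousSibling): nav
After 4 (parentNode): footer
After 5 (lastChild): th
After 6 (parentNode): footer
After 7 (lastChild): th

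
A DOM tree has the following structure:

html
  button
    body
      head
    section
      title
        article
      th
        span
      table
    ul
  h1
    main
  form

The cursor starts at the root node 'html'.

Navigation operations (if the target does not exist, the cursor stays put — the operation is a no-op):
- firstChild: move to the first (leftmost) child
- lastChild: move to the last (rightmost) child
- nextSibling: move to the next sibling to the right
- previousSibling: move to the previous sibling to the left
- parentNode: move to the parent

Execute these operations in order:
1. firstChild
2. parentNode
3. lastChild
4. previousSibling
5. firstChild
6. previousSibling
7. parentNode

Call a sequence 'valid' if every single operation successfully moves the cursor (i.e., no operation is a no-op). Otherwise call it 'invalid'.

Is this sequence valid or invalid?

Answer: invalid

Derivation:
After 1 (firstChild): button
After 2 (parentNode): html
After 3 (lastChild): form
After 4 (previousSibling): h1
After 5 (firstChild): main
After 6 (previousSibling): main (no-op, stayed)
After 7 (parentNode): h1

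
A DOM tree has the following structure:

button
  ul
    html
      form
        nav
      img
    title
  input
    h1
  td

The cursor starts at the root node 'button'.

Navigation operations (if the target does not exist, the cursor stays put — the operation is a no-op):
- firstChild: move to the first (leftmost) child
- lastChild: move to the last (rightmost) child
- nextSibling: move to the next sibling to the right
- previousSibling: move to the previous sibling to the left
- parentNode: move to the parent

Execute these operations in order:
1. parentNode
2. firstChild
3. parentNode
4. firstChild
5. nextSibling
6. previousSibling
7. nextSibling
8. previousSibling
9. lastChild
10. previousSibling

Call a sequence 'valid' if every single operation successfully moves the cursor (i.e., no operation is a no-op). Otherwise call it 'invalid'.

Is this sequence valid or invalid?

After 1 (parentNode): button (no-op, stayed)
After 2 (firstChild): ul
After 3 (parentNode): button
After 4 (firstChild): ul
After 5 (nextSibling): input
After 6 (previousSibling): ul
After 7 (nextSibling): input
After 8 (previousSibling): ul
After 9 (lastChild): title
After 10 (previousSibling): html

Answer: invalid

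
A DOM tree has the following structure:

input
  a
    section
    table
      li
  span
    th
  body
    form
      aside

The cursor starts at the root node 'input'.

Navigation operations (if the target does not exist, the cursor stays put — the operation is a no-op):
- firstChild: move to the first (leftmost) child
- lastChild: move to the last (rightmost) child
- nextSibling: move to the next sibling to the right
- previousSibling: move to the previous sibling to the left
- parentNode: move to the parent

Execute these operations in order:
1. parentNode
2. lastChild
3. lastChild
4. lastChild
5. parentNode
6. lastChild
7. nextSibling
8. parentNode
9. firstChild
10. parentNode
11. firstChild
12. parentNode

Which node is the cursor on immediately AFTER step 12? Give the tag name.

After 1 (parentNode): input (no-op, stayed)
After 2 (lastChild): body
After 3 (lastChild): form
After 4 (lastChild): aside
After 5 (parentNode): form
After 6 (lastChild): aside
After 7 (nextSibling): aside (no-op, stayed)
After 8 (parentNode): form
After 9 (firstChild): aside
After 10 (parentNode): form
After 11 (firstChild): aside
After 12 (parentNode): form

Answer: form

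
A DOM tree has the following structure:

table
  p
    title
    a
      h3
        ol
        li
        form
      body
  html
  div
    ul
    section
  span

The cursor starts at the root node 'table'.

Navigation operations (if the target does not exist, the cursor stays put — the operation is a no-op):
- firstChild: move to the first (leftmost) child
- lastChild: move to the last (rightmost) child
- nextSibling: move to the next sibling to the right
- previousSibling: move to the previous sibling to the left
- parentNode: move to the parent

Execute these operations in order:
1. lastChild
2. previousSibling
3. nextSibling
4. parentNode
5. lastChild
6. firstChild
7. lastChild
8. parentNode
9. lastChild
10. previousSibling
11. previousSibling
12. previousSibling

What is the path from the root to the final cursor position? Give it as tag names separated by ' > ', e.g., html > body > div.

After 1 (lastChild): span
After 2 (previousSibling): div
After 3 (nextSibling): span
After 4 (parentNode): table
After 5 (lastChild): span
After 6 (firstChild): span (no-op, stayed)
After 7 (lastChild): span (no-op, stayed)
After 8 (parentNode): table
After 9 (lastChild): span
After 10 (previousSibling): div
After 11 (previousSibling): html
After 12 (previousSibling): p

Answer: table > p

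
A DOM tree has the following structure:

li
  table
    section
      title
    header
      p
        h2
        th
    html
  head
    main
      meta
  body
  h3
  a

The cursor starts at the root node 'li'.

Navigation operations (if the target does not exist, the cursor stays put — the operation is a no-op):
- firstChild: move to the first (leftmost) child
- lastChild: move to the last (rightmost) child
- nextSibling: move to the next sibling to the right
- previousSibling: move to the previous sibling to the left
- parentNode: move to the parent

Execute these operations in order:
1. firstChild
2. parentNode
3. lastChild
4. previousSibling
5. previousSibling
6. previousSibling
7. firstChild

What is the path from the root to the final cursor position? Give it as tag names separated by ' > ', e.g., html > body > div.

Answer: li > head > main

Derivation:
After 1 (firstChild): table
After 2 (parentNode): li
After 3 (lastChild): a
After 4 (previousSibling): h3
After 5 (previousSibling): body
After 6 (previousSibling): head
After 7 (firstChild): main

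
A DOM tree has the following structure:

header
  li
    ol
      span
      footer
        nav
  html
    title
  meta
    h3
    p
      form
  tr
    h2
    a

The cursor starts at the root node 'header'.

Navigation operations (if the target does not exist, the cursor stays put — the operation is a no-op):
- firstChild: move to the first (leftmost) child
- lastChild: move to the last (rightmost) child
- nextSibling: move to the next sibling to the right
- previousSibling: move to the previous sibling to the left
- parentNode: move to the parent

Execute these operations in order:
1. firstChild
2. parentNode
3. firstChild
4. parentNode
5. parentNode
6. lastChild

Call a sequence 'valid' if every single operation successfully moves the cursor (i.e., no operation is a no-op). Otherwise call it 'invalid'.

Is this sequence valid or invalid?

After 1 (firstChild): li
After 2 (parentNode): header
After 3 (firstChild): li
After 4 (parentNode): header
After 5 (parentNode): header (no-op, stayed)
After 6 (lastChild): tr

Answer: invalid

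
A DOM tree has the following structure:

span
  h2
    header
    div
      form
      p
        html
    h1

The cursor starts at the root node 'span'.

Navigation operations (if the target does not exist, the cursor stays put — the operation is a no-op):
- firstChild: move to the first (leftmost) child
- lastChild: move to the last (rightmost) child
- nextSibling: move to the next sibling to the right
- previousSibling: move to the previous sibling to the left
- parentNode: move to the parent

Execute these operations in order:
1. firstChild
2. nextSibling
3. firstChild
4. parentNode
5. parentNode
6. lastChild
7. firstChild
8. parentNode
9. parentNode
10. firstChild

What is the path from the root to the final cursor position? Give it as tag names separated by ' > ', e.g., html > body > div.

Answer: span > h2

Derivation:
After 1 (firstChild): h2
After 2 (nextSibling): h2 (no-op, stayed)
After 3 (firstChild): header
After 4 (parentNode): h2
After 5 (parentNode): span
After 6 (lastChild): h2
After 7 (firstChild): header
After 8 (parentNode): h2
After 9 (parentNode): span
After 10 (firstChild): h2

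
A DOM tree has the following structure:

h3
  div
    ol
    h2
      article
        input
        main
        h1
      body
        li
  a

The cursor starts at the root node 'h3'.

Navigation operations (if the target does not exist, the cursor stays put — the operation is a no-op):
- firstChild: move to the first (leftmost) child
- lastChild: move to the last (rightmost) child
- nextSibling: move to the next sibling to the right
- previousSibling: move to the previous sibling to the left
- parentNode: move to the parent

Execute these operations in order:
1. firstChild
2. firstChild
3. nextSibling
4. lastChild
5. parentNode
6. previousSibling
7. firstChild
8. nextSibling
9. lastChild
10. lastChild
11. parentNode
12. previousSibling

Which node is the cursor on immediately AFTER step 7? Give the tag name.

Answer: ol

Derivation:
After 1 (firstChild): div
After 2 (firstChild): ol
After 3 (nextSibling): h2
After 4 (lastChild): body
After 5 (parentNode): h2
After 6 (previousSibling): ol
After 7 (firstChild): ol (no-op, stayed)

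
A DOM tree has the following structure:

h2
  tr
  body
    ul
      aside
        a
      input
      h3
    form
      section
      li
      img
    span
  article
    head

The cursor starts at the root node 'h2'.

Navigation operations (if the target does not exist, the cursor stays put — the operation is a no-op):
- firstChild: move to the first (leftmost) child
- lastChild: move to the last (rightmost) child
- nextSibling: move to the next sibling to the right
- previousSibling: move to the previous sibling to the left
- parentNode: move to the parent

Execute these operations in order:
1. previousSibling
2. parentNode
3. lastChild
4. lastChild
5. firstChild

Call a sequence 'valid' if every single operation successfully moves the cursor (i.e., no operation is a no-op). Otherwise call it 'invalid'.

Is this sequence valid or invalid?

After 1 (previousSibling): h2 (no-op, stayed)
After 2 (parentNode): h2 (no-op, stayed)
After 3 (lastChild): article
After 4 (lastChild): head
After 5 (firstChild): head (no-op, stayed)

Answer: invalid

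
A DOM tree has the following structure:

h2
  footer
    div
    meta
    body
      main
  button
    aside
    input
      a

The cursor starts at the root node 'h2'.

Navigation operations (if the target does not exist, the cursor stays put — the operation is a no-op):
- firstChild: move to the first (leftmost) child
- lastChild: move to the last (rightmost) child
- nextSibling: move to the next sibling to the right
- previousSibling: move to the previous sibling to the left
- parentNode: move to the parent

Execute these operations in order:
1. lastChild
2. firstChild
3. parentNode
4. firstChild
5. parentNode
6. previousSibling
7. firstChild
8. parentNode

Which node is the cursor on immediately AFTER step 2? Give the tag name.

Answer: aside

Derivation:
After 1 (lastChild): button
After 2 (firstChild): aside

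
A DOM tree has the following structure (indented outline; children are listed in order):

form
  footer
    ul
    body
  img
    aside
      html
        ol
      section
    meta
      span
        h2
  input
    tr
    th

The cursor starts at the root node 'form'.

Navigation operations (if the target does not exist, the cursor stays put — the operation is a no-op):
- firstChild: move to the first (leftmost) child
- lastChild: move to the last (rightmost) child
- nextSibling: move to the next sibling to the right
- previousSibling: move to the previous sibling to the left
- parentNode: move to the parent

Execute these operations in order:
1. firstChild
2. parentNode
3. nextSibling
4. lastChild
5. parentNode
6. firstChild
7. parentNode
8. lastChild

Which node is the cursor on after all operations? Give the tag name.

After 1 (firstChild): footer
After 2 (parentNode): form
After 3 (nextSibling): form (no-op, stayed)
After 4 (lastChild): input
After 5 (parentNode): form
After 6 (firstChild): footer
After 7 (parentNode): form
After 8 (lastChild): input

Answer: input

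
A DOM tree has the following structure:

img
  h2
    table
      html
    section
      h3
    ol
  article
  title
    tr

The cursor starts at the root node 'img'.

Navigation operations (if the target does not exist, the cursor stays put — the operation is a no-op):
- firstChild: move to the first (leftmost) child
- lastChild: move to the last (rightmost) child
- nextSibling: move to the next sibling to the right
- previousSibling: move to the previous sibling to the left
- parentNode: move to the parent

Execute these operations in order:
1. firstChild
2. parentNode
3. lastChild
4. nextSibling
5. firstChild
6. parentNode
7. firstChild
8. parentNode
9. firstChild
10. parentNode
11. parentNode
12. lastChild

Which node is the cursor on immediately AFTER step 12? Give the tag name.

After 1 (firstChild): h2
After 2 (parentNode): img
After 3 (lastChild): title
After 4 (nextSibling): title (no-op, stayed)
After 5 (firstChild): tr
After 6 (parentNode): title
After 7 (firstChild): tr
After 8 (parentNode): title
After 9 (firstChild): tr
After 10 (parentNode): title
After 11 (parentNode): img
After 12 (lastChild): title

Answer: title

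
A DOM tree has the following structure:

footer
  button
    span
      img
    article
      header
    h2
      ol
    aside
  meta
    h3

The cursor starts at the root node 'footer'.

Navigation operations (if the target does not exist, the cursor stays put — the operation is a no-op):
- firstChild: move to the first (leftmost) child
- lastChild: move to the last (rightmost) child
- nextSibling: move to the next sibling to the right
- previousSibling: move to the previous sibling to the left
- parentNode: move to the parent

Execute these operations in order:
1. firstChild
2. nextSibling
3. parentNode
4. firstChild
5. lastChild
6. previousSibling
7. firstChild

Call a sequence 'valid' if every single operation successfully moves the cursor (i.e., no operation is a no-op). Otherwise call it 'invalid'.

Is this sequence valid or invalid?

Answer: valid

Derivation:
After 1 (firstChild): button
After 2 (nextSibling): meta
After 3 (parentNode): footer
After 4 (firstChild): button
After 5 (lastChild): aside
After 6 (previousSibling): h2
After 7 (firstChild): ol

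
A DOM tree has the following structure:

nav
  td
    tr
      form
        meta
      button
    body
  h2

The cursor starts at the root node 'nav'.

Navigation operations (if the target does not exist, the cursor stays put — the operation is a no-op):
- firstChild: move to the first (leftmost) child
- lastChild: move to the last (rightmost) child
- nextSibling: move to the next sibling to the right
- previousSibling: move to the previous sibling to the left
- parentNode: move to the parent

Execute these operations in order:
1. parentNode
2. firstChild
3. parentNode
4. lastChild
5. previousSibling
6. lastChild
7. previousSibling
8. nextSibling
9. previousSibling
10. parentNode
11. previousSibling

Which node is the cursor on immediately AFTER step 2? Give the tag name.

After 1 (parentNode): nav (no-op, stayed)
After 2 (firstChild): td

Answer: td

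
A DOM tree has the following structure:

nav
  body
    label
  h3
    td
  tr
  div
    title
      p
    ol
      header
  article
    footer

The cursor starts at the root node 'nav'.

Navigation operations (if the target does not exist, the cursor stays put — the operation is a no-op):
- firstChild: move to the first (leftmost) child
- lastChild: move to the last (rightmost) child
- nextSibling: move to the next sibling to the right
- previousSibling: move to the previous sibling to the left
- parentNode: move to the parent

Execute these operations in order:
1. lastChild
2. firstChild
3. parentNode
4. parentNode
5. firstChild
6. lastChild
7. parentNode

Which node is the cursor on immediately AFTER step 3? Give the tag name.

After 1 (lastChild): article
After 2 (firstChild): footer
After 3 (parentNode): article

Answer: article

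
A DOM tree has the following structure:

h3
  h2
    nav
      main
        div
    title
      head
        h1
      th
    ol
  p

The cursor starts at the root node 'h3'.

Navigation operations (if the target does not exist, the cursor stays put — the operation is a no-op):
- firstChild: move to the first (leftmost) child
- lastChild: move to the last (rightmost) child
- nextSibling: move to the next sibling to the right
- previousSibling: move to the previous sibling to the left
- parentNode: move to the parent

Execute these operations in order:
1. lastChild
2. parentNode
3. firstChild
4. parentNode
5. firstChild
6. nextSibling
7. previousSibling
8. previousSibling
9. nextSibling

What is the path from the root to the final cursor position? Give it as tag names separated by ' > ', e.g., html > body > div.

After 1 (lastChild): p
After 2 (parentNode): h3
After 3 (firstChild): h2
After 4 (parentNode): h3
After 5 (firstChild): h2
After 6 (nextSibling): p
After 7 (previousSibling): h2
After 8 (previousSibling): h2 (no-op, stayed)
After 9 (nextSibling): p

Answer: h3 > p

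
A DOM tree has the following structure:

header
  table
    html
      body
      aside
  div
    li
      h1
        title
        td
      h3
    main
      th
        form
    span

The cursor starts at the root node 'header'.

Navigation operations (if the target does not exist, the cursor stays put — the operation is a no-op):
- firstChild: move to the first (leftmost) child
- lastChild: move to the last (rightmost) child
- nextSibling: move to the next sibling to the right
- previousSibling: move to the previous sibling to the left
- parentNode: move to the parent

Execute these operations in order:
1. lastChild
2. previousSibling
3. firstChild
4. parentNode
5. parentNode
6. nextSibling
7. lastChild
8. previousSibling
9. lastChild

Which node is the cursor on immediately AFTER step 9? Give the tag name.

After 1 (lastChild): div
After 2 (previousSibling): table
After 3 (firstChild): html
After 4 (parentNode): table
After 5 (parentNode): header
After 6 (nextSibling): header (no-op, stayed)
After 7 (lastChild): div
After 8 (previousSibling): table
After 9 (lastChild): html

Answer: html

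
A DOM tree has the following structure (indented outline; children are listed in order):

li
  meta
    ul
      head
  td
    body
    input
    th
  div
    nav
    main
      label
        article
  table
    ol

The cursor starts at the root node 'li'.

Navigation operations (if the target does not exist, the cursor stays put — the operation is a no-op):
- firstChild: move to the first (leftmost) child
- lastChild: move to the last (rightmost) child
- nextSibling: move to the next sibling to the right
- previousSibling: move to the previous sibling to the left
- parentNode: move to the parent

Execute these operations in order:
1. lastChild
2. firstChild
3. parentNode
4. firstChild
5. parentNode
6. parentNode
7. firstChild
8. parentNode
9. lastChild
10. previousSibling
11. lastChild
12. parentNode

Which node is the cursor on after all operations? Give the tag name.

Answer: div

Derivation:
After 1 (lastChild): table
After 2 (firstChild): ol
After 3 (parentNode): table
After 4 (firstChild): ol
After 5 (parentNode): table
After 6 (parentNode): li
After 7 (firstChild): meta
After 8 (parentNode): li
After 9 (lastChild): table
After 10 (previousSibling): div
After 11 (lastChild): main
After 12 (parentNode): div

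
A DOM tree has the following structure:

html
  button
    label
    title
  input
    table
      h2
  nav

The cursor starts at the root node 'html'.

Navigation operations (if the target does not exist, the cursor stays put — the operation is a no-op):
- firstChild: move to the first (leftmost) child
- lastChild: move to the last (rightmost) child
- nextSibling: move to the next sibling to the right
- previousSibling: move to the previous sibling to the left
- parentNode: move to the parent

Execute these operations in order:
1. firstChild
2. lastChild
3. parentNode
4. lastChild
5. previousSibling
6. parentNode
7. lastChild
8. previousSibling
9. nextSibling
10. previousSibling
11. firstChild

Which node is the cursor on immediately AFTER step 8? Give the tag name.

Answer: label

Derivation:
After 1 (firstChild): button
After 2 (lastChild): title
After 3 (parentNode): button
After 4 (lastChild): title
After 5 (previousSibling): label
After 6 (parentNode): button
After 7 (lastChild): title
After 8 (previousSibling): label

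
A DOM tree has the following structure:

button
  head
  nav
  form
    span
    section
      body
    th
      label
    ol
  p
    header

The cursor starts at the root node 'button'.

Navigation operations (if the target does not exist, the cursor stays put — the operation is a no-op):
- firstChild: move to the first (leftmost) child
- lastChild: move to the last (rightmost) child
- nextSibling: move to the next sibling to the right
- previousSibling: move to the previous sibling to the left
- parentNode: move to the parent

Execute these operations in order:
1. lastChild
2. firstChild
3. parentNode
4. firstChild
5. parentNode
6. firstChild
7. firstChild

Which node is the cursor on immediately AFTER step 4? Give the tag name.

Answer: header

Derivation:
After 1 (lastChild): p
After 2 (firstChild): header
After 3 (parentNode): p
After 4 (firstChild): header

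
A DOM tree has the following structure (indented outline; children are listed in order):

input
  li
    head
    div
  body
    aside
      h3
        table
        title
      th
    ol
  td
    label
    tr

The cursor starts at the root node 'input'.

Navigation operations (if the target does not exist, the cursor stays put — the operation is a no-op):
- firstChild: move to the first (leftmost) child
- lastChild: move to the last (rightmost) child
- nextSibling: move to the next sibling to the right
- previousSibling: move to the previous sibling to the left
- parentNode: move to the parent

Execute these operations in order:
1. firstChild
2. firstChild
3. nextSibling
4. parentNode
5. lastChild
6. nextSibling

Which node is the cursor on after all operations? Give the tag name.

Answer: div

Derivation:
After 1 (firstChild): li
After 2 (firstChild): head
After 3 (nextSibling): div
After 4 (parentNode): li
After 5 (lastChild): div
After 6 (nextSibling): div (no-op, stayed)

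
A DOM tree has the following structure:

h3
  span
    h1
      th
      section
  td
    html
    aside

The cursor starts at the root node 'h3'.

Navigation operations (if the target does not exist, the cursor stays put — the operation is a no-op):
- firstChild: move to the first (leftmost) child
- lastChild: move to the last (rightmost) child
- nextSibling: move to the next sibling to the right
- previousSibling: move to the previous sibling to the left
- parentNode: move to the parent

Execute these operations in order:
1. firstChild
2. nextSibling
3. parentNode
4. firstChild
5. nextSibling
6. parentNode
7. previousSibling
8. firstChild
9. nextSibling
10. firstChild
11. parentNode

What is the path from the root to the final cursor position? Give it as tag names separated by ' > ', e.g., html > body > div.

After 1 (firstChild): span
After 2 (nextSibling): td
After 3 (parentNode): h3
After 4 (firstChild): span
After 5 (nextSibling): td
After 6 (parentNode): h3
After 7 (previousSibling): h3 (no-op, stayed)
After 8 (firstChild): span
After 9 (nextSibling): td
After 10 (firstChild): html
After 11 (parentNode): td

Answer: h3 > td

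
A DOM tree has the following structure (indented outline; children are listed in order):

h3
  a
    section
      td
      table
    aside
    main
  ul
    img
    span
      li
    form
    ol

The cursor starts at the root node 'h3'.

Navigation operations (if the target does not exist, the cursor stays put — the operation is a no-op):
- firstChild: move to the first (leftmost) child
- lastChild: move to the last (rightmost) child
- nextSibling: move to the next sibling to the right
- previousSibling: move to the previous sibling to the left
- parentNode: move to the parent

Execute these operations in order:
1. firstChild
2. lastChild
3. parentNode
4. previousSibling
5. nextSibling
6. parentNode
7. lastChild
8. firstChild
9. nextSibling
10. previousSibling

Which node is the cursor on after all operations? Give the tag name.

Answer: img

Derivation:
After 1 (firstChild): a
After 2 (lastChild): main
After 3 (parentNode): a
After 4 (previousSibling): a (no-op, stayed)
After 5 (nextSibling): ul
After 6 (parentNode): h3
After 7 (lastChild): ul
After 8 (firstChild): img
After 9 (nextSibling): span
After 10 (previousSibling): img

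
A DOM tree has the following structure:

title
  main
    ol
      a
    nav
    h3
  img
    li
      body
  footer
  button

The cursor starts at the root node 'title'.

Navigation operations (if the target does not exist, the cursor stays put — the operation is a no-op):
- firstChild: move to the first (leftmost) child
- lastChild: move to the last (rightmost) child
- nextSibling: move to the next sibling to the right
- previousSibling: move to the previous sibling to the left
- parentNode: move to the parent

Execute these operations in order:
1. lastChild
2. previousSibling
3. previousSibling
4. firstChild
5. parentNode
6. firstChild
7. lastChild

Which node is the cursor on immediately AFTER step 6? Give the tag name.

Answer: li

Derivation:
After 1 (lastChild): button
After 2 (previousSibling): footer
After 3 (previousSibling): img
After 4 (firstChild): li
After 5 (parentNode): img
After 6 (firstChild): li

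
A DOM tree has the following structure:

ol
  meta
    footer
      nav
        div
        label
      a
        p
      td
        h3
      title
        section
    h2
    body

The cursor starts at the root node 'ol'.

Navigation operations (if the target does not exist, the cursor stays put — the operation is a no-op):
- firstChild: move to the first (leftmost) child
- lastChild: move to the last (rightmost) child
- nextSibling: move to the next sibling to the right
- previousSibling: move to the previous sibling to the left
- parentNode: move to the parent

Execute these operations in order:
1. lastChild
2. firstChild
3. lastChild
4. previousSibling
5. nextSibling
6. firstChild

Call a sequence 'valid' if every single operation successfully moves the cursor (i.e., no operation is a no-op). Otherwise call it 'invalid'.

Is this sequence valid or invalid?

Answer: valid

Derivation:
After 1 (lastChild): meta
After 2 (firstChild): footer
After 3 (lastChild): title
After 4 (previousSibling): td
After 5 (nextSibling): title
After 6 (firstChild): section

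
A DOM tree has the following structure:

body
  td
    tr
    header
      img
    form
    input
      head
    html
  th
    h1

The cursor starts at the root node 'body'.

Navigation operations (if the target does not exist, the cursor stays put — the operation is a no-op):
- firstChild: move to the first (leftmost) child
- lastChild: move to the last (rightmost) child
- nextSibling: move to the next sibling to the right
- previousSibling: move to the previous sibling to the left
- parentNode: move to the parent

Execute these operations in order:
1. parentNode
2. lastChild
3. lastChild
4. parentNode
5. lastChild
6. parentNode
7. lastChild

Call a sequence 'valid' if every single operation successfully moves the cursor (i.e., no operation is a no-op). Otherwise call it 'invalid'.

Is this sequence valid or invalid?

Answer: invalid

Derivation:
After 1 (parentNode): body (no-op, stayed)
After 2 (lastChild): th
After 3 (lastChild): h1
After 4 (parentNode): th
After 5 (lastChild): h1
After 6 (parentNode): th
After 7 (lastChild): h1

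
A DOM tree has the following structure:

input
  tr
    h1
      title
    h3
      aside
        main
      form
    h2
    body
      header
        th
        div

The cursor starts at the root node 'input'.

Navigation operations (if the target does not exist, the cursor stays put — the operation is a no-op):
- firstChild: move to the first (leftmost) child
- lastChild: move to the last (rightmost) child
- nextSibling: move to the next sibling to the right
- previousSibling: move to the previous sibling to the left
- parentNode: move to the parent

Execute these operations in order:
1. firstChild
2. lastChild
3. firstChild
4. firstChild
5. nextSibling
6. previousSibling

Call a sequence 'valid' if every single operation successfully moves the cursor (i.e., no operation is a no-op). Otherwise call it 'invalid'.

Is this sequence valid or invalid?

After 1 (firstChild): tr
After 2 (lastChild): body
After 3 (firstChild): header
After 4 (firstChild): th
After 5 (nextSibling): div
After 6 (previousSibling): th

Answer: valid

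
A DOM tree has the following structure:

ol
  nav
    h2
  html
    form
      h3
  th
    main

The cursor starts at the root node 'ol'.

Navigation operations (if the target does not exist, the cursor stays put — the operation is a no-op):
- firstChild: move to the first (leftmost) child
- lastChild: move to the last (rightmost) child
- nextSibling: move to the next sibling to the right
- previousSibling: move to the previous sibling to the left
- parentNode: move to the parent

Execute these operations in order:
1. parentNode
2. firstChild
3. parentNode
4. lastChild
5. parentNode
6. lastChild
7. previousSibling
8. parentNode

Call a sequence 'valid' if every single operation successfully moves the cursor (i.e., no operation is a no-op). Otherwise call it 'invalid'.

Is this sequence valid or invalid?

After 1 (parentNode): ol (no-op, stayed)
After 2 (firstChild): nav
After 3 (parentNode): ol
After 4 (lastChild): th
After 5 (parentNode): ol
After 6 (lastChild): th
After 7 (previousSibling): html
After 8 (parentNode): ol

Answer: invalid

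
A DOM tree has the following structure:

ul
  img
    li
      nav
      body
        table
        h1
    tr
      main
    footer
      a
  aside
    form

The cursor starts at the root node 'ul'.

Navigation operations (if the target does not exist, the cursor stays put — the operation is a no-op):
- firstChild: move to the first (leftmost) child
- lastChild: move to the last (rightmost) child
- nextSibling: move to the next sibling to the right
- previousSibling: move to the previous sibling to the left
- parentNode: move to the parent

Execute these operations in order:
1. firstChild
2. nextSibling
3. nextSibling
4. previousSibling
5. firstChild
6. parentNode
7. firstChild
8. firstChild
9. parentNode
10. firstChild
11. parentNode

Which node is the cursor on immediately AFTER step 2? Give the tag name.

After 1 (firstChild): img
After 2 (nextSibling): aside

Answer: aside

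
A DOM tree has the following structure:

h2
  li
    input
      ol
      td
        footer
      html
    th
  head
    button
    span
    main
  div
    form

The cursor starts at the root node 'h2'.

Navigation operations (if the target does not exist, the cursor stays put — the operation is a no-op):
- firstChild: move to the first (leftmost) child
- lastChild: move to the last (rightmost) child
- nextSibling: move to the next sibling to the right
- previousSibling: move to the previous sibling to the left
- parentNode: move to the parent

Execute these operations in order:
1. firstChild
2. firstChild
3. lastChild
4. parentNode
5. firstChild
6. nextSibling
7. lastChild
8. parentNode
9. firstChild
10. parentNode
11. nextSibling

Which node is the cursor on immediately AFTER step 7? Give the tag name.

After 1 (firstChild): li
After 2 (firstChild): input
After 3 (lastChild): html
After 4 (parentNode): input
After 5 (firstChild): ol
After 6 (nextSibling): td
After 7 (lastChild): footer

Answer: footer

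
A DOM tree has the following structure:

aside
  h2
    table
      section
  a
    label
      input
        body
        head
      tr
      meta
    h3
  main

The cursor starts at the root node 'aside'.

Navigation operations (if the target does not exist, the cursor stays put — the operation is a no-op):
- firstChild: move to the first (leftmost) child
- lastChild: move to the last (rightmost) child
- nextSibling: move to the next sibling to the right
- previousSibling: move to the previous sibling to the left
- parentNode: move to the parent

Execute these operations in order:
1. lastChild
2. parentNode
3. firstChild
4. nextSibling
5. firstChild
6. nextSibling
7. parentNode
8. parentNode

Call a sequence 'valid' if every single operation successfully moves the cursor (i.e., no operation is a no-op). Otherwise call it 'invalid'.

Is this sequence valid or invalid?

After 1 (lastChild): main
After 2 (parentNode): aside
After 3 (firstChild): h2
After 4 (nextSibling): a
After 5 (firstChild): label
After 6 (nextSibling): h3
After 7 (parentNode): a
After 8 (parentNode): aside

Answer: valid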